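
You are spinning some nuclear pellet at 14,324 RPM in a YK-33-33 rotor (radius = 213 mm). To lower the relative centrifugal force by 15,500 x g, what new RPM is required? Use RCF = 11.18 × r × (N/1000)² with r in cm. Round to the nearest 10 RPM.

r = 213 mm = 21.3 cm
Current RCF = 11.18 × 21.3 × (14.324)² = 11.18 × 21.3 × 205.176976 ≈ 48,859.6 × g
Target RCF = 48,859.6 − 15,500 = 33,359.6 × g
(N/1000)² = 33,359.6 / 238.134 = 140.0875
N = 1000 × √140.0875 ≈ 11,835.9

11840 RPM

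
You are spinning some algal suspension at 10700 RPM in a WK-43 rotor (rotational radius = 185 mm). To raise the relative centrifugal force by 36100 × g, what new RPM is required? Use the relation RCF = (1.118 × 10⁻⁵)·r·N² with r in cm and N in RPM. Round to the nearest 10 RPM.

N₂ ≈ 17000 RPM

r = 185 mm = 18.5 cm
Current RCF = 1.118 × 10⁻⁵ × 18.5 × (10700)² = 1.118 × 10⁻⁵ × 18.5 × 114,490,000 ≈ 23,680 × g
Target RCF = 23,680 + 36,100 = 59,780 × g
N² = 59,780 / (20.683 × 10⁻⁵) = 289,029,638
N ≈ √289,029,638 ≈ 17,000.9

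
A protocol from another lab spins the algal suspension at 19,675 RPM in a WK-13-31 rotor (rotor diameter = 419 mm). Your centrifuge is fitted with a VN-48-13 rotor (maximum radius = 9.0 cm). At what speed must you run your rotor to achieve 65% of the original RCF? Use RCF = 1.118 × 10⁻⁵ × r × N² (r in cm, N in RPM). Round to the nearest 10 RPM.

≈ 24200 RPM

Original rotor: r = 419 mm / 2 = 209.5 mm = 20.95 cm
RCF = 1.118 × 10⁻⁵ × r × N²
RCF_original = 1.118 × 10⁻⁵ × 20.95 × (19675)² = 1.118 × 10⁻⁵ × 20.95 × 387,105,625 ≈ 90,668.3 × g
Target RCF = 0.65 × 90,668.3 ≈ 58,934.4 × g
58,934.4 = 1.118 × 10⁻⁵ × 9 × N²
N² = 58,934.4 / (10.062 × 10⁻⁵) = 585,712,582
N ≈ √585,712,582 ≈ 24,201.5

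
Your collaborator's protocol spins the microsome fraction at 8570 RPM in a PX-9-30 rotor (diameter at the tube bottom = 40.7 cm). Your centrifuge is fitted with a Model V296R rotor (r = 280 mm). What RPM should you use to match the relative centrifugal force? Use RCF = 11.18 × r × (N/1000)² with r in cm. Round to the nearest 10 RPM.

Original rotor: r = 40.7 / 2 = 20.35 cm
RCF_original = 11.18 × 20.35 × (8.57)² = 11.18 × 20.35 × 73.4449 ≈ 16,709.7 × g
Your rotor: r = 280 mm = 28.0 cm
16,709.7 = 11.18 × 28 × (N/1000)²
(N/1000)² = 16,709.7 / 313.04 = 53.3788
N = 1000 × √53.3788 ≈ 7,306.1

≈ 7310 RPM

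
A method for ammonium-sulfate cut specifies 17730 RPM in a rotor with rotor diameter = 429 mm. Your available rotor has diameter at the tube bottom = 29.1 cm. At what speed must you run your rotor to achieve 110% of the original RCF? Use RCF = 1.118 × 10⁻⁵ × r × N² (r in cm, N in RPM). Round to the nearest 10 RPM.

Original rotor: r = 429 mm / 2 = 214.5 mm = 21.45 cm
RCF_original = 1.118 × 10⁻⁵ × 21.45 × (17730)² = 1.118 × 10⁻⁵ × 21.45 × 314,352,900 ≈ 75,385.3 × g
Target RCF = 1.1 × 75,385.3 ≈ 82,923.8 × g
Your rotor: r = 29.1 / 2 = 14.55 cm
82,923.8 = 1.118 × 10⁻⁵ × 14.55 × N²
N² = 82,923.8 / (16.2669 × 10⁻⁵) = 509,770,147
N ≈ √509,770,147 ≈ 22,578.1

≈ 22580 RPM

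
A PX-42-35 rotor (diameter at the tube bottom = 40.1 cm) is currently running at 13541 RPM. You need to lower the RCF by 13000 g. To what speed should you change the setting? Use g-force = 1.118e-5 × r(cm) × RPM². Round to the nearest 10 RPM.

≈ 11200 RPM

r = 40.1 / 2 = 20.05 cm
Current RCF = 1.118 × 10⁻⁵ × 20.05 × (13541)² = 1.118 × 10⁻⁵ × 20.05 × 183,358,681 ≈ 41,101.5 × g
Target RCF = 41,101.5 − 13,000 = 28,101.5 × g
N² = 28,101.5 / (22.4159 × 10⁻⁵) = 125,364,139
N ≈ √125,364,139 ≈ 11,196.6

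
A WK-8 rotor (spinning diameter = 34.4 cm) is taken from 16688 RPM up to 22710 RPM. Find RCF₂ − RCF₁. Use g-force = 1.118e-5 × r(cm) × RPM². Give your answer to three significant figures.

r = 34.4 / 2 = 17.2 cm
RCF₁ = 1.118 × 10⁻⁵ × 17.2 × (16688)² = 1.118 × 10⁻⁵ × 17.2 × 278,489,344 ≈ 53,552.4 × g
RCF₂ = 1.118 × 10⁻⁵ × 17.2 × (22710)² = 1.118 × 10⁻⁵ × 17.2 × 515,744,100 ≈ 99,175.5 × g
Increase = 99,175.5 − 53,552.4 = 45,623.1

≈ 45600 g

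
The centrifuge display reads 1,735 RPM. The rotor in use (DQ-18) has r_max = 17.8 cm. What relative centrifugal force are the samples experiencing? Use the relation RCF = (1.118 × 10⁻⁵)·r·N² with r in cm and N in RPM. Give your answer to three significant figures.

≈ 599 × g

RCF = 1.118 × 10⁻⁵ × 17.8 × (1735)² = 1.118 × 10⁻⁵ × 17.8 × 3,010,225 ≈ 599 × g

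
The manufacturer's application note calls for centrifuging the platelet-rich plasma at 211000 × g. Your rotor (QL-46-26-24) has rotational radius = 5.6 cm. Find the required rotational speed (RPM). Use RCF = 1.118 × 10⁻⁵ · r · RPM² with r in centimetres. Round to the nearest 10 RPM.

211,000 = 1.118 × 10⁻⁵ × 5.6 × N²
N² = 211,000 / (6.2608 × 10⁻⁵) = 3,370,176,335
N ≈ √3,370,176,335 ≈ 58,053.2

58050 RPM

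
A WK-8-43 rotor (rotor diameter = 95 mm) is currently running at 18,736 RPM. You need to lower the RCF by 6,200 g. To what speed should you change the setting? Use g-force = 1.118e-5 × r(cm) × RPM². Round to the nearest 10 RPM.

r = 95 mm / 2 = 47.5 mm = 4.75 cm
Current RCF = 1.118 × 10⁻⁵ × 4.75 × (18736)² = 1.118 × 10⁻⁵ × 4.75 × 351,037,696 ≈ 18,641.9 × g
Target RCF = 18,641.9 − 6,200 = 12,441.9 × g
N² = 12,441.9 / (5.3105 × 10⁻⁵) = 234,288,673
N ≈ √234,288,673 ≈ 15,306.5

N₂ ≈ 15310 RPM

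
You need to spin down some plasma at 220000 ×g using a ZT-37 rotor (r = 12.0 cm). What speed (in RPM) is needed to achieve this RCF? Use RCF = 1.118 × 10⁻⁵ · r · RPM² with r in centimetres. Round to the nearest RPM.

RCF = 1.118 × 10⁻⁵ × r × N²
220,000 = 1.118 × 10⁻⁵ × 12 × N²
N² = 220,000 / (13.416 × 10⁻⁵) = 1,639,833,035
N ≈ √1,639,833,035 ≈ 40,494.9

40495 RPM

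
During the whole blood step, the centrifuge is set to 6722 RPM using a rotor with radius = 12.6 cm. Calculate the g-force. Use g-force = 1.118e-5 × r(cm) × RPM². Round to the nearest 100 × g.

RCF = 1.118 × 10⁻⁵ × 12.6 × (6722)² = 1.118 × 10⁻⁵ × 12.6 × 45,185,284 ≈ 6,365.2 × g

≈ 6400 x g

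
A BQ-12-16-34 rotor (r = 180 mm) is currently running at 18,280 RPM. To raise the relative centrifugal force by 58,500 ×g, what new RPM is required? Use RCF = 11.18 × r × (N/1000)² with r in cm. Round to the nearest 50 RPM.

≈ 25000 RPM

r = 180 mm = 18.0 cm
Current RCF = 11.18 × 18 × (18.28)² = 11.18 × 18 × 334.1584 ≈ 67,246 × g
Target RCF = 67,246 + 58,500 = 125,746 × g
(N/1000)² = 125,746 / 201.24 = 624.8559
N = 1000 × √624.8559 ≈ 24,997.1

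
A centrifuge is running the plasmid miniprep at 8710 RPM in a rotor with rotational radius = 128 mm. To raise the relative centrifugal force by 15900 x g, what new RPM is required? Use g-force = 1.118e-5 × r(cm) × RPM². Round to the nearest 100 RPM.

r = 128 mm = 12.8 cm
Current RCF = 1.118 × 10⁻⁵ × 12.8 × (8710)² = 1.118 × 10⁻⁵ × 12.8 × 75,864,100 ≈ 10,856.5 × g
Target RCF = 10,856.5 + 15,900 = 26,756.5 × g
N² = 26,756.5 / (14.3104 × 10⁻⁵) = 186,972,412
N ≈ √186,972,412 ≈ 13,673.8

≈ 13700 RPM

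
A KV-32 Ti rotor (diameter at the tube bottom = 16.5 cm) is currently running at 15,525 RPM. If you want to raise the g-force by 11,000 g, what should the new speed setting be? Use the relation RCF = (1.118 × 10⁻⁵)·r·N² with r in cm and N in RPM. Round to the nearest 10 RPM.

18980 RPM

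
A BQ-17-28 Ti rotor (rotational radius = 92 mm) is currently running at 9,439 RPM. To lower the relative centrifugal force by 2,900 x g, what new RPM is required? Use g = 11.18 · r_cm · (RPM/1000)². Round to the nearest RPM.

r = 92 mm = 9.2 cm
Current RCF = 11.18 × 9.2 × (9.439)² = 11.18 × 9.2 × 89.094721 ≈ 9,163.9 × g
Target RCF = 9,163.9 − 2,900 = 6,263.9 × g
(N/1000)² = 6,263.9 / 102.856 = 60.8997
N = 1000 × √60.8997 ≈ 7,803.8

N₂ ≈ 7804 RPM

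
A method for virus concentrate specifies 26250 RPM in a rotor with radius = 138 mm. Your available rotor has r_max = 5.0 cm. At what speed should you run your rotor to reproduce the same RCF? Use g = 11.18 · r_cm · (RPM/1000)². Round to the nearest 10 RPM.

Original rotor: r = 138 mm = 13.8 cm
RCF_original = 11.18 × 13.8 × (26.25)² = 11.18 × 13.8 × 689.0625 ≈ 106,311.3 × g
106,311.3 = 11.18 × 5 × (N/1000)²
(N/1000)² = 106,311.3 / 55.9 = 1901.812
N = 1000 × √1901.812 ≈ 43,609.8

43610 RPM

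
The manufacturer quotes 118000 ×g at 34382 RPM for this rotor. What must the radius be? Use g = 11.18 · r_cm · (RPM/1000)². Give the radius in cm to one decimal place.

118000 = 11.18 × r × (34.382)²
r = 118000 / (11.18 × 1182.121924) = 118000 / 13216.12 ≈ 8.928 cm

≈ 8.9 cm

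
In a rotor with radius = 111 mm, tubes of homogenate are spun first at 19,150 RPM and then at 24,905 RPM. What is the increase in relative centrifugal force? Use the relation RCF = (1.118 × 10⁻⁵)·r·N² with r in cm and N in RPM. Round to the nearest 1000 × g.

≈ 31000 ×g

r = 111 mm = 11.1 cm
RCF₁ = 1.118 × 10⁻⁵ × 11.1 × (19150)² = 1.118 × 10⁻⁵ × 11.1 × 366,722,500 ≈ 45,509.5 × g
RCF₂ = 1.118 × 10⁻⁵ × 11.1 × (24905)² = 1.118 × 10⁻⁵ × 11.1 × 620,259,025 ≈ 76,972.9 × g
Increase = 76,972.9 − 45,509.5 = 31,463.4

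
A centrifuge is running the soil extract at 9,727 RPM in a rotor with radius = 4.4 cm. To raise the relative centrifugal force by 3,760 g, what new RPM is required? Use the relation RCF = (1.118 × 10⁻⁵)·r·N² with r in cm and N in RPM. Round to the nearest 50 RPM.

13100 RPM

Current RCF = 1.118 × 10⁻⁵ × 4.4 × (9727)² = 1.118 × 10⁻⁵ × 4.4 × 94,614,529 ≈ 4,654.3 × g
Target RCF = 4,654.3 + 3,760 = 8,414.3 × g
N² = 8,414.3 / (4.9192 × 10⁻⁵) = 171,050,171
N ≈ √171,050,171 ≈ 13,078.6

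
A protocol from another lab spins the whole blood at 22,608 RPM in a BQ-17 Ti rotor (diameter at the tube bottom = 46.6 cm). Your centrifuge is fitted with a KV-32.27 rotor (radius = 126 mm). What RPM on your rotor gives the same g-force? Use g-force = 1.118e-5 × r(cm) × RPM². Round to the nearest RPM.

Original rotor: r = 46.6 / 2 = 23.3 cm
RCF_original = 1.118 × 10⁻⁵ × 23.3 × (22608)² = 1.118 × 10⁻⁵ × 23.3 × 511,121,664 ≈ 133,144.1 × g
Your rotor: r = 126 mm = 12.6 cm
133,144.1 = 1.118 × 10⁻⁵ × 12.6 × N²
N² = 133,144.1 / (14.0868 × 10⁻⁵) = 945,169,236
N ≈ √945,169,236 ≈ 30,743.6

30744 RPM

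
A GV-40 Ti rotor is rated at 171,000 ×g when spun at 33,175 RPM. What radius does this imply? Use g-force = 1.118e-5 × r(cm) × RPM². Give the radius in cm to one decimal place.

13.9 cm

171000 = 1.118 × 10⁻⁵ × r × (33175)²
r = 171000 / (1.118 × 10⁻⁵ × 1,100,580,625) = 171000 / 12304.49 ≈ 13.897 cm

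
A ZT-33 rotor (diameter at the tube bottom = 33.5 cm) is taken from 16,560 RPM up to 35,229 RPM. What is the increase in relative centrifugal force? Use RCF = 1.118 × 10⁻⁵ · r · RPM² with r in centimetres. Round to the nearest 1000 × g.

r = 33.5 / 2 = 16.75 cm
RCF₁ = 1.118 × 10⁻⁵ × 16.75 × (16560)² = 1.118 × 10⁻⁵ × 16.75 × 274,233,600 ≈ 51,354.4 × g
RCF₂ = 1.118 × 10⁻⁵ × 16.75 × (35229)² = 1.118 × 10⁻⁵ × 16.75 × 1,241,082,441 ≈ 232,411.3 × g
Increase = 232,411.3 − 51,354.4 = 181,056.9

181000 x g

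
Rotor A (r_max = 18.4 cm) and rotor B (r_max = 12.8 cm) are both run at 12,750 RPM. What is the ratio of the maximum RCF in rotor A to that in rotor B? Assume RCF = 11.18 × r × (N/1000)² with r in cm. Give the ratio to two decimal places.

At fixed N, RCF ∝ r, so RCF_A/RCF_B = r_A/r_B = 18.4 / 12.8 = 1.4375.

1.44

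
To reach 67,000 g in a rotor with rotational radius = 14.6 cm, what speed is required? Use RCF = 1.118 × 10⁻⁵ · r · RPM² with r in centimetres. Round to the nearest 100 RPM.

67,000 = 1.118 × 10⁻⁵ × 14.6 × N²
N² = 67,000 / (16.3228 × 10⁻⁵) = 410,468,792
N ≈ √410,468,792 ≈ 20,260.0

≈ 20300 RPM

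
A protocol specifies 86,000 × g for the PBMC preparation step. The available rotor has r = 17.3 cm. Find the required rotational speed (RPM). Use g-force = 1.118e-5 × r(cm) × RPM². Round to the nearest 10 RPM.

≈ 21090 RPM

RCF = 1.118 × 10⁻⁵ × r × N²
86,000 = 1.118 × 10⁻⁵ × 17.3 × N²
N² = 86,000 / (19.3414 × 10⁻⁵) = 444,642,063
N ≈ √444,642,063 ≈ 21,086.5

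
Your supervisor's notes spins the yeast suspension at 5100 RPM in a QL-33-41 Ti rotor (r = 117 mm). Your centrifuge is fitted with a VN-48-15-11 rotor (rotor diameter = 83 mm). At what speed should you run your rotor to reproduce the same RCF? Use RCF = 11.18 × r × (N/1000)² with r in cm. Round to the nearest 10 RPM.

Original rotor: r = 117 mm = 11.7 cm
RCF_original = 11.18 × 11.7 × (5.1)² = 11.18 × 11.7 × 26.01 ≈ 3,402.3 × g
Your rotor: r = 83 mm / 2 = 41.5 mm = 4.15 cm
3,402.3 = 11.18 × 4.15 × (N/1000)²
(N/1000)² = 3,402.3 / 46.397 = 73.33017
N = 1000 × √73.33017 ≈ 8,563.3

≈ 8560 RPM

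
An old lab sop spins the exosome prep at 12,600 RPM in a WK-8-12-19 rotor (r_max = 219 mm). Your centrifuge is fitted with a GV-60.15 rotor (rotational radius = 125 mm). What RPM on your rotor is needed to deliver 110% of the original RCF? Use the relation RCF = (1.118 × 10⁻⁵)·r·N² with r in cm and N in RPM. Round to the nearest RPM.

Original rotor: r = 219 mm = 21.9 cm
RCF_original = 1.118 × 10⁻⁵ × 21.9 × (12600)² = 1.118 × 10⁻⁵ × 21.9 × 158,760,000 ≈ 38,871.1 × g
Target RCF = 1.1 × 38,871.1 ≈ 42,758.2 × g
Your rotor: r = 125 mm = 12.5 cm
42,758.2 = 1.118 × 10⁻⁵ × 12.5 × N²
N² = 42,758.2 / (13.975 × 10⁻⁵) = 305,962,075
N ≈ √305,962,075 ≈ 17,491.8

17492 RPM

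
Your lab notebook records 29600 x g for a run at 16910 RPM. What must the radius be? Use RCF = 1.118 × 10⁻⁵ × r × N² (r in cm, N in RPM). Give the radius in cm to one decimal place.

RCF = 1.118 × 10⁻⁵ × r × N²
29600 = 1.118 × 10⁻⁵ × r × (16910)²
r = 29600 / (1.118 × 10⁻⁵ × 285,948,100) = 29600 / 3196.9 ≈ 9.259 cm

r ≈ 9.3 cm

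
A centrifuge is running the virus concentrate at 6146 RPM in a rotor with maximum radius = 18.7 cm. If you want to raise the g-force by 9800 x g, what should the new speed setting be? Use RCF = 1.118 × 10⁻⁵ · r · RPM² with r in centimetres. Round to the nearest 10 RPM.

Current RCF = 1.118 × 10⁻⁵ × 18.7 × (6146)² = 1.118 × 10⁻⁵ × 18.7 × 37,773,316 ≈ 7,897.1 × g
Target RCF = 7,897.1 + 9,800 = 17,697.1 × g
N² = 17,697.1 / (20.9066 × 10⁻⁵) = 84,648,389
N ≈ √84,648,389 ≈ 9,200.5

≈ 9200 RPM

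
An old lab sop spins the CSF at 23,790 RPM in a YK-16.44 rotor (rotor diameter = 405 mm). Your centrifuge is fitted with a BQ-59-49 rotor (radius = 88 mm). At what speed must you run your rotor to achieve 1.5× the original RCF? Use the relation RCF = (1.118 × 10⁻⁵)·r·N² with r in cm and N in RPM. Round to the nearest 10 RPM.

Original rotor: r = 405 mm / 2 = 202.5 mm = 20.25 cm
RCF_original = 1.118 × 10⁻⁵ × 20.25 × (23790)² = 1.118 × 10⁻⁵ × 20.25 × 565,964,100 ≈ 128,131.4 × g
Target RCF = 1.5 × 128,131.4 ≈ 192,197.1 × g
Your rotor: r = 88 mm = 8.8 cm
192,197.1 = 1.118 × 10⁻⁵ × 8.8 × N²
N² = 192,197.1 / (9.8384 × 10⁻⁵) = 1,953,540,210
N ≈ √1,953,540,210 ≈ 44,198.9

44200 RPM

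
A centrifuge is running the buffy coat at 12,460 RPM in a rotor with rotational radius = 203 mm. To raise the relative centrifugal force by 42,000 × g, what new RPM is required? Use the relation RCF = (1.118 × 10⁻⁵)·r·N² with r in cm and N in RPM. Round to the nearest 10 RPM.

r = 203 mm = 20.3 cm
Current RCF = 1.118 × 10⁻⁵ × 20.3 × (12460)² = 1.118 × 10⁻⁵ × 20.3 × 155,251,600 ≈ 35,235 × g
Target RCF = 35,235 + 42,000 = 77,235 × g
N² = 77,235 / (22.6954 × 10⁻⁵) = 340,311,253
N ≈ √340,311,253 ≈ 18,447.5

≈ 18450 RPM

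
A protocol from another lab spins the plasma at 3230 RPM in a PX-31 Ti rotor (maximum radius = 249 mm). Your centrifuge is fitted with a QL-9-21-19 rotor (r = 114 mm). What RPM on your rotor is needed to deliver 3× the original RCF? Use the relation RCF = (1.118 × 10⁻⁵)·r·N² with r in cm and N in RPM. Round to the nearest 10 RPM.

8270 RPM

Original rotor: r = 249 mm = 24.9 cm
RCF = 1.118 × 10⁻⁵ × r × N²
RCF_original = 1.118 × 10⁻⁵ × 24.9 × (3230)² = 1.118 × 10⁻⁵ × 24.9 × 10,432,900 ≈ 2,904.3 × g
Target RCF = 3 × 2,904.3 ≈ 8,712.9 × g
Your rotor: r = 114 mm = 11.4 cm
8,712.9 = 1.118 × 10⁻⁵ × 11.4 × N²
N² = 8,712.9 / (12.7452 × 10⁻⁵) = 68,362,207
N ≈ √68,362,207 ≈ 8,268.1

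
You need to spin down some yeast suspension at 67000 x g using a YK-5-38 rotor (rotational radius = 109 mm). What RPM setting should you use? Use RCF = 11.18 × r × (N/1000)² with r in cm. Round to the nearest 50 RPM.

23450 RPM

r = 109 mm = 10.9 cm
67,000 = 11.18 × 10.9 × (N/1000)²
(N/1000)² = 67,000 / 121.862 = 549.8022
N = 1000 × √549.8022 ≈ 23,447.9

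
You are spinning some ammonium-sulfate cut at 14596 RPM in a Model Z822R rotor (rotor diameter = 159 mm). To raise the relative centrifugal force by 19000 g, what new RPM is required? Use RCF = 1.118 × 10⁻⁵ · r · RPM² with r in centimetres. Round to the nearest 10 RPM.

r = 159 mm / 2 = 79.5 mm = 7.95 cm
Current RCF = 1.118 × 10⁻⁵ × 7.95 × (14596)² = 1.118 × 10⁻⁵ × 7.95 × 213,043,216 ≈ 18,935.5 × g
Target RCF = 18,935.5 + 19,000 = 37,935.5 × g
N² = 37,935.5 / (8.8881 × 10⁻⁵) = 426,812,255
N ≈ √426,812,255 ≈ 20,659.4

≈ 20660 RPM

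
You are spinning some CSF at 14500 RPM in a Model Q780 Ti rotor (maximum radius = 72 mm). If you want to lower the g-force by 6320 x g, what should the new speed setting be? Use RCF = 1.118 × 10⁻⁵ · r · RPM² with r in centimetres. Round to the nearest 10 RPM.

r = 72 mm = 7.2 cm
Current RCF = 1.118 × 10⁻⁵ × 7.2 × (14500)² = 1.118 × 10⁻⁵ × 7.2 × 210,250,000 ≈ 16,924.3 × g
Target RCF = 16,924.3 − 6,320 = 10,604.3 × g
N² = 10,604.3 / (8.0496 × 10⁻⁵) = 131,736,981
N ≈ √131,736,981 ≈ 11,477.7

≈ 11480 RPM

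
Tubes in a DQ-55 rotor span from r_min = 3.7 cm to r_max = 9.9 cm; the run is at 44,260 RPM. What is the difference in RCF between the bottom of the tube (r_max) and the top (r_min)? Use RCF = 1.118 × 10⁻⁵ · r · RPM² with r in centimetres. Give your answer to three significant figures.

ΔRCF ≈ 136000 ×g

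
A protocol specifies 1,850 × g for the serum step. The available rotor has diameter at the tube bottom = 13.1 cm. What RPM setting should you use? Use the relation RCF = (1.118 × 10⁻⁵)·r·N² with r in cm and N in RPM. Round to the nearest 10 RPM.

≈ 5030 RPM

r = 13.1 / 2 = 6.55 cm
RCF = 1.118 × 10⁻⁵ × r × N²
1,850 = 1.118 × 10⁻⁵ × 6.55 × N²
N² = 1,850 / (7.3229 × 10⁻⁵) = 25,263,215
N ≈ √25,263,215 ≈ 5,026.3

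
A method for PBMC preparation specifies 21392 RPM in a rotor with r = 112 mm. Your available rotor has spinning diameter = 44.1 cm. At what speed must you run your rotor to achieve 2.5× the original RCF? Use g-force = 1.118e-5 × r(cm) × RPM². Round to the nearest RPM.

Original rotor: r = 112 mm = 11.2 cm
RCF = 1.118 × 10⁻⁵ × r × N²
RCF_original = 1.118 × 10⁻⁵ × 11.2 × (21392)² = 1.118 × 10⁻⁵ × 11.2 × 457,617,664 ≈ 57,301.1 × g
Target RCF = 2.5 × 57,301.1 ≈ 143,252.8 × g
Your rotor: r = 44.1 / 2 = 22.05 cm
143,252.8 = 1.118 × 10⁻⁵ × 22.05 × N²
N² = 143,252.8 / (24.6519 × 10⁻⁵) = 581,102,471
N ≈ √581,102,471 ≈ 24,106.1

≈ 24106 RPM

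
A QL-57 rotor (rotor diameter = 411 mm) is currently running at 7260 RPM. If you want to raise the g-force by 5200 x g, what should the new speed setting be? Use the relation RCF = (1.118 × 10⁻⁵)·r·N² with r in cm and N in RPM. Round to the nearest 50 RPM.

r = 411 mm / 2 = 205.5 mm = 20.55 cm
Current RCF = 1.118 × 10⁻⁵ × 20.55 × (7260)² = 1.118 × 10⁻⁵ × 20.55 × 52,707,600 ≈ 12,109.5 × g
Target RCF = 12,109.5 + 5,200 = 17,309.5 × g
N² = 17,309.5 / (22.9749 × 10⁻⁵) = 75,340,916
N ≈ √75,340,916 ≈ 8,679.9

8700 RPM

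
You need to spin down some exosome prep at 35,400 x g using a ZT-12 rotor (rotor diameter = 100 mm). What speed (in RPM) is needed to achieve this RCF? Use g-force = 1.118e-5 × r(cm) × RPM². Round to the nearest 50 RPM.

r = 100 mm / 2 = 50 mm = 5 cm
35,400 = 1.118 × 10⁻⁵ × 5 × N²
N² = 35,400 / (5.59 × 10⁻⁵) = 633,273,703
N ≈ √633,273,703 ≈ 25,164.9

N ≈ 25150 RPM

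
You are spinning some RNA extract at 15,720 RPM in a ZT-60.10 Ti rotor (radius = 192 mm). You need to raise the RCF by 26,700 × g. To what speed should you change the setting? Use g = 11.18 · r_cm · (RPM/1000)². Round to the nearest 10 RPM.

r = 192 mm = 19.2 cm
Current RCF = 11.18 × 19.2 × (15.72)² = 11.18 × 19.2 × 247.1184 ≈ 53,045.4 × g
Target RCF = 53,045.4 + 26,700 = 79,745.4 × g
(N/1000)² = 79,745.4 / 214.656 = 371.5032
N = 1000 × √371.5032 ≈ 19,274.4

19270 RPM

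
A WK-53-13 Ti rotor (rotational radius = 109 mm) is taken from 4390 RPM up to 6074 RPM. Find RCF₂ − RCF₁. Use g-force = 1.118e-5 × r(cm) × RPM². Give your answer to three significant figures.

2150 x g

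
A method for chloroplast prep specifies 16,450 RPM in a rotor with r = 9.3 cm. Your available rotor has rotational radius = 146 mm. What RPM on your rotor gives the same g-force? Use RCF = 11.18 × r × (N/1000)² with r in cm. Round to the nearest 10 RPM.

≈ 13130 RPM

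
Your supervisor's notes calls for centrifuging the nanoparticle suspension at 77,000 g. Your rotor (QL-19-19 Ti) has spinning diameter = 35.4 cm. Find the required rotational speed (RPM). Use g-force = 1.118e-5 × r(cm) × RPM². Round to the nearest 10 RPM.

r = 35.4 / 2 = 17.7 cm
77,000 = 1.118 × 10⁻⁵ × 17.7 × N²
N² = 77,000 / (19.7886 × 10⁻⁵) = 389,112,924
N ≈ √389,112,924 ≈ 19,725.9

N ≈ 19730 RPM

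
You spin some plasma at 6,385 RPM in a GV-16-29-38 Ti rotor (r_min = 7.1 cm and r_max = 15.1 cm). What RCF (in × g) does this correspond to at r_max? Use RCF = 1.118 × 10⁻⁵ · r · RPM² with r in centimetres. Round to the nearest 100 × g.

≈ 6900 × g

Use r_max = 15.1 cm.
RCF = 1.118 × 10⁻⁵ × r × N²
RCF = 1.118 × 10⁻⁵ × 15.1 × (6385)² = 1.118 × 10⁻⁵ × 15.1 × 40,768,225 ≈ 6,882.4 × g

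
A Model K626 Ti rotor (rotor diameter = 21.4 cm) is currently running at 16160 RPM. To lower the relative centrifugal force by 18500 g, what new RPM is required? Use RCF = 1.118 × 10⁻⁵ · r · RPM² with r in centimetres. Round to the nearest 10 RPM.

r = 21.4 / 2 = 10.7 cm
Current RCF = 1.118 × 10⁻⁵ × 10.7 × (16160)² = 1.118 × 10⁻⁵ × 10.7 × 261,145,600 ≈ 31,239.8 × g
Target RCF = 31,239.8 − 18,500 = 12,739.8 × g
N² = 12,739.8 / (11.9626 × 10⁻⁵) = 106,496,915
N ≈ √106,496,915 ≈ 10,319.7

≈ 10320 RPM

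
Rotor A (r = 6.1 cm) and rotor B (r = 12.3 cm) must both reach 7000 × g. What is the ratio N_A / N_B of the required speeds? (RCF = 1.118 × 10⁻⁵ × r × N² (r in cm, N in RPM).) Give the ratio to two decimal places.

1.42

At fixed RCF, N ∝ 1/√r, so N_A/N_B = √(r_B/r_A) = √(12.3/6.1) = √2.016393 = 1.4200.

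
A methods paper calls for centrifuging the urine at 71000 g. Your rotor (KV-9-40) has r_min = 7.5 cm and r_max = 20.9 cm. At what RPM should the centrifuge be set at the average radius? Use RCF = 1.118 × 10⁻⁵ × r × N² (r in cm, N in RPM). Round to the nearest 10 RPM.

r_avg = (7.5 + 20.9) / 2 = 14.2 cm
RCF = 1.118 × 10⁻⁵ × r × N²
71,000 = 1.118 × 10⁻⁵ × 14.2 × N²
N² = 71,000 / (15.8756 × 10⁻⁵) = 447,227,191
N ≈ √447,227,191 ≈ 21,147.7

≈ 21150 RPM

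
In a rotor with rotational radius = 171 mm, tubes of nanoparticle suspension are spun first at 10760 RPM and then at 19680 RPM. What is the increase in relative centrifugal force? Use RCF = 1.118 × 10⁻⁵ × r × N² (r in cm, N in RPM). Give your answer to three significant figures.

r = 171 mm = 17.1 cm
RCF₁ = 1.118 × 10⁻⁵ × 17.1 × (10760)² = 1.118 × 10⁻⁵ × 17.1 × 115,777,600 ≈ 22,134.1 × g
RCF₂ = 1.118 × 10⁻⁵ × 17.1 × (19680)² = 1.118 × 10⁻⁵ × 17.1 × 387,302,400 ≈ 74,043.7 × g
Increase = 74,043.7 − 22,134.1 = 51,909.6

≈ 51900 x g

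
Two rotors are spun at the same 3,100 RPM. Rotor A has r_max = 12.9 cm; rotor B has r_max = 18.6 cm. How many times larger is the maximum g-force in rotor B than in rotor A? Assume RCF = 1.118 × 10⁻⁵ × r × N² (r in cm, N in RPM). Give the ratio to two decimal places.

At fixed N, RCF ∝ r, so RCF_B/RCF_A = r_B/r_A = 18.6 / 12.9 = 1.4419.

1.44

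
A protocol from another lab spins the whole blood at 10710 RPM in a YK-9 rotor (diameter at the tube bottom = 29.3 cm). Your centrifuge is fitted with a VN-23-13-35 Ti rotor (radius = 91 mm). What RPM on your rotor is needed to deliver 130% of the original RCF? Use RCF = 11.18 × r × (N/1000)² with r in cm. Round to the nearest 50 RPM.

≈ 15500 RPM

Original rotor: r = 29.3 / 2 = 14.65 cm
RCF_original = 11.18 × 14.65 × (10.71)² = 11.18 × 14.65 × 114.7041 ≈ 18,787 × g
Target RCF = 1.3 × 18,787 ≈ 24,423.1 × g
Your rotor: r = 91 mm = 9.1 cm
24,423.1 = 11.18 × 9.1 × (N/1000)²
(N/1000)² = 24,423.1 / 101.738 = 240.0588
N = 1000 × √240.0588 ≈ 15,493.8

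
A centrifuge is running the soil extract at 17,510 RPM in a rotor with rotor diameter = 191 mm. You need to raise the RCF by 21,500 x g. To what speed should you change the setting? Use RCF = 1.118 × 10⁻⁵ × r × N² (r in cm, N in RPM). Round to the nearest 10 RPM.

N₂ ≈ 22540 RPM

r = 191 mm / 2 = 95.5 mm = 9.55 cm
Current RCF = 1.118 × 10⁻⁵ × 9.55 × (17510)² = 1.118 × 10⁻⁵ × 9.55 × 306,600,100 ≈ 32,735.4 × g
Target RCF = 32,735.4 + 21,500 = 54,235.4 × g
N² = 54,235.4 / (10.6769 × 10⁻⁵) = 507,969,542
N ≈ √507,969,542 ≈ 22,538.2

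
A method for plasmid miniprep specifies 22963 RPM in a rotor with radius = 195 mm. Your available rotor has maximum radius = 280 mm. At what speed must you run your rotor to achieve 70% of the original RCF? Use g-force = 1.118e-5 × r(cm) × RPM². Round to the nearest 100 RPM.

Original rotor: r = 195 mm = 19.5 cm
RCF_original = 1.118 × 10⁻⁵ × 19.5 × (22963)² = 1.118 × 10⁻⁵ × 19.5 × 527,299,369 ≈ 114,956.5 × g
Target RCF = 0.7 × 114,956.5 ≈ 80,469.5 × g
Your rotor: r = 280 mm = 28.0 cm
80,469.5 = 1.118 × 10⁻⁵ × 28 × N²
N² = 80,469.5 / (31.304 × 10⁻⁵) = 257,058,203
N ≈ √257,058,203 ≈ 16,033.0

16000 RPM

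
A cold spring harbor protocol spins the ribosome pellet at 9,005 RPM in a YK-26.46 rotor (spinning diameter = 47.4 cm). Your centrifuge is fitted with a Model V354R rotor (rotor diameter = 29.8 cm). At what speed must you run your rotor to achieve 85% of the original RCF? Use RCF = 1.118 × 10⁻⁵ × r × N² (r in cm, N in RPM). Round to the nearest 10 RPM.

≈ 10470 RPM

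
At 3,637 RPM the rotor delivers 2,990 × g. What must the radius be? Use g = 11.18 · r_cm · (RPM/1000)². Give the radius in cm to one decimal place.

2990 = 11.18 × r × (3.637)²
r = 2990 / (11.18 × 13.227769) = 2990 / 147.8865 ≈ 20.218 cm

≈ 20.2 cm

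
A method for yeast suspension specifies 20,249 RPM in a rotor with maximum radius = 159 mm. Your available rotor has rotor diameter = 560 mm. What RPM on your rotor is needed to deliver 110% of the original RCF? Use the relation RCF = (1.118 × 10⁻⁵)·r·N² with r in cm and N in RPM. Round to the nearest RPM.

Original rotor: r = 159 mm = 15.9 cm
RCF = 1.118 × 10⁻⁵ × r × N²
RCF_original = 1.118 × 10⁻⁵ × 15.9 × (20249)² = 1.118 × 10⁻⁵ × 15.9 × 410,022,001 ≈ 72,886.3 × g
Target RCF = 1.1 × 72,886.3 ≈ 80,174.9 × g
Your rotor: r = 560 mm / 2 = 280 mm = 28 cm
80,174.9 = 1.118 × 10⁻⁵ × 28 × N²
N² = 80,174.9 / (31.304 × 10⁻⁵) = 256,117,110
N ≈ √256,117,110 ≈ 16,003.7

≈ 16004 RPM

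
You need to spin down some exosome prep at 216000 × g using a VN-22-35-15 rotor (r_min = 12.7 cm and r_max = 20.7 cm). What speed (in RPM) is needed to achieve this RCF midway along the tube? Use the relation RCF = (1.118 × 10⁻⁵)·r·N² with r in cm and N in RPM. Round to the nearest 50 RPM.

r_avg = (12.7 + 20.7) / 2 = 16.7 cm
216,000 = 1.118 × 10⁻⁵ × 16.7 × N²
N² = 216,000 / (18.6706 × 10⁻⁵) = 1,156,899,082
N ≈ √1,156,899,082 ≈ 34,013.2

N ≈ 34000 RPM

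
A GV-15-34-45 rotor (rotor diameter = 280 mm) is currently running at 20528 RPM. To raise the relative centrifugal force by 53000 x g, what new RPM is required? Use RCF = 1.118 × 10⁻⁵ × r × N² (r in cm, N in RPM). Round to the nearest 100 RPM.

r = 280 mm / 2 = 140 mm = 14 cm
Current RCF = 1.118 × 10⁻⁵ × 14 × (20528)² = 1.118 × 10⁻⁵ × 14 × 421,398,784 ≈ 65,957.3 × g
Target RCF = 65,957.3 + 53,000 = 118,957.3 × g
N² = 118,957.3 / (15.652 × 10⁻⁵) = 760,013,417
N ≈ √760,013,417 ≈ 27,568.3

N₂ ≈ 27600 RPM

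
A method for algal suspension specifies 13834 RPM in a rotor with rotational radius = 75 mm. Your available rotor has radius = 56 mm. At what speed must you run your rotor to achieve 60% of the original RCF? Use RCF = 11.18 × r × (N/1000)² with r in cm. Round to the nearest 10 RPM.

Original rotor: r = 75 mm = 7.5 cm
RCF = 11.18 × r × (N/1000)²
RCF_original = 11.18 × 7.5 × (13.834)² = 11.18 × 7.5 × 191.379556 ≈ 16,047.2 × g
Target RCF = 0.6 × 16,047.2 ≈ 9,628.3 × g
Your rotor: r = 56 mm = 5.6 cm
9,628.3 = 11.18 × 5.6 × (N/1000)²
(N/1000)² = 9,628.3 / 62.608 = 153.7871
N = 1000 × √153.7871 ≈ 12,401.1

≈ 12400 RPM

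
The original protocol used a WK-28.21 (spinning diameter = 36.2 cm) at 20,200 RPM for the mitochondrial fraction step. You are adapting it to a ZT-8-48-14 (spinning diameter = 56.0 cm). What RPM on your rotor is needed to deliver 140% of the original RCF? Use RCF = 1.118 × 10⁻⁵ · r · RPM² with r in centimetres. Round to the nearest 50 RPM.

Original rotor: r = 36.2 / 2 = 18.1 cm
RCF_original = 1.118 × 10⁻⁵ × 18.1 × (20200)² = 1.118 × 10⁻⁵ × 18.1 × 408,040,000 ≈ 82,570.2 × g
Target RCF = 1.4 × 82,570.2 ≈ 115,598.3 × g
Your rotor: r = 56.0 / 2 = 28 cm
115,598.3 = 1.118 × 10⁻⁵ × 28 × N²
N² = 115,598.3 / (31.304 × 10⁻⁵) = 369,276,450
N ≈ √369,276,450 ≈ 19,216.6

≈ 19200 RPM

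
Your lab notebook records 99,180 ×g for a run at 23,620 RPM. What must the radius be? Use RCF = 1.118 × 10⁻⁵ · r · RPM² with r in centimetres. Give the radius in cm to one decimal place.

15.9 cm

RCF = 1.118 × 10⁻⁵ × r × N²
99180 = 1.118 × 10⁻⁵ × r × (23620)²
r = 99180 / (1.118 × 10⁻⁵ × 557,904,400) = 99180 / 6237.371 ≈ 15.901 cm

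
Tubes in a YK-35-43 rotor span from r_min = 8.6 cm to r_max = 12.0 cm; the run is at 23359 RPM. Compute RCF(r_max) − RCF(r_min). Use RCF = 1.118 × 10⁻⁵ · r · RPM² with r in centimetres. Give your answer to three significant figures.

ΔRCF = 1.118 × 10⁻⁵ × (r_max − r_min) × N² = 1.118 × 10⁻⁵ × 3.4 × 545,642,881 ≈ 20,741

≈ 20700 ×g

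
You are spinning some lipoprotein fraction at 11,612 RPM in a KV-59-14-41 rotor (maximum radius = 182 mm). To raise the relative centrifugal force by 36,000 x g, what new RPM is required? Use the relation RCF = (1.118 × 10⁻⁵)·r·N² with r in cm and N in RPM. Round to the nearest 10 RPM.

N₂ ≈ 17660 RPM

r = 182 mm = 18.2 cm
Current RCF = 1.118 × 10⁻⁵ × 18.2 × (11612)² = 1.118 × 10⁻⁵ × 18.2 × 134,838,544 ≈ 27,436.4 × g
Target RCF = 27,436.4 + 36,000 = 63,436.4 × g
N² = 63,436.4 / (20.3476 × 10⁻⁵) = 311,763,550
N ≈ √311,763,550 ≈ 17,656.8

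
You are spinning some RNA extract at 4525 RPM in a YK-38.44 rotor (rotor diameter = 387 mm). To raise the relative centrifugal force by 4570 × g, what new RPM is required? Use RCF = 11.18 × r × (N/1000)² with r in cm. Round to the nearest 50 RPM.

N₂ ≈ 6450 RPM

r = 387 mm / 2 = 193.5 mm = 19.35 cm
Current RCF = 11.18 × 19.35 × (4.525)² = 11.18 × 19.35 × 20.475625 ≈ 4,429.6 × g
Target RCF = 4,429.6 + 4,570 = 8,999.6 × g
(N/1000)² = 8,999.6 / 216.333 = 41.60068
N = 1000 × √41.60068 ≈ 6,449.9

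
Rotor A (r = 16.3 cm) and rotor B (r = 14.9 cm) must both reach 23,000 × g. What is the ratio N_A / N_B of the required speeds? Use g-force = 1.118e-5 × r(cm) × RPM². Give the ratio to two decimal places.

0.96

At fixed RCF, N ∝ 1/√r, so N_A/N_B = √(r_B/r_A) = √(14.9/16.3) = √0.914110 = 0.9561.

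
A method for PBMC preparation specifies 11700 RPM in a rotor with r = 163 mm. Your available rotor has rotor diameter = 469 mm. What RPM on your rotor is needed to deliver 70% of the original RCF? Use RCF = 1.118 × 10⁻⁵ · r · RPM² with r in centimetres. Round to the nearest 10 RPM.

≈ 8160 RPM

Original rotor: r = 163 mm = 16.3 cm
RCF_original = 1.118 × 10⁻⁵ × 16.3 × (11700)² = 1.118 × 10⁻⁵ × 16.3 × 136,890,000 ≈ 24,946 × g
Target RCF = 0.7 × 24,946 ≈ 17,462.2 × g
Your rotor: r = 469 mm / 2 = 234.5 mm = 23.45 cm
17,462.2 = 1.118 × 10⁻⁵ × 23.45 × N²
N² = 17,462.2 / (26.2171 × 10⁻⁵) = 66,606,146
N ≈ √66,606,146 ≈ 8,161.3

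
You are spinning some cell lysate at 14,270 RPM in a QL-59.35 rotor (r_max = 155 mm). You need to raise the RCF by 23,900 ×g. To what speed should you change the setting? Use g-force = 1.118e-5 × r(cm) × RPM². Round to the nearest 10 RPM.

N₂ ≈ 18480 RPM

r = 155 mm = 15.5 cm
Current RCF = 1.118 × 10⁻⁵ × 15.5 × (14270)² = 1.118 × 10⁻⁵ × 15.5 × 203,632,900 ≈ 35,287.5 × g
Target RCF = 35,287.5 + 23,900 = 59,187.5 × g
N² = 59,187.5 / (17.329 × 10⁻⁵) = 341,551,734
N ≈ √341,551,734 ≈ 18,481.1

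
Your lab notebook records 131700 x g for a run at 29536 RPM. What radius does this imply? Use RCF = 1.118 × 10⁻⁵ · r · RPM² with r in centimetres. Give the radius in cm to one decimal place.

131700 = 1.118 × 10⁻⁵ × r × (29536)²
r = 131700 / (1.118 × 10⁻⁵ × 872,375,296) = 131700 / 9753.156 ≈ 13.503 cm

r ≈ 13.5 cm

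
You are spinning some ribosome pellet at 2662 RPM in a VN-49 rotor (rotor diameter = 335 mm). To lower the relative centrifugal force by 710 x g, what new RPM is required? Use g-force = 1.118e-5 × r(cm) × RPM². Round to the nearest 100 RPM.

≈ 1800 RPM

r = 335 mm / 2 = 167.5 mm = 16.75 cm
Current RCF = 1.118 × 10⁻⁵ × 16.75 × (2662)² = 1.118 × 10⁻⁵ × 16.75 × 7,086,244 ≈ 1,327 × g
Target RCF = 1,327 − 710 = 617 × g
N² = 617 / (18.7265 × 10⁻⁵) = 3,294,796
N ≈ √3,294,796 ≈ 1,815.2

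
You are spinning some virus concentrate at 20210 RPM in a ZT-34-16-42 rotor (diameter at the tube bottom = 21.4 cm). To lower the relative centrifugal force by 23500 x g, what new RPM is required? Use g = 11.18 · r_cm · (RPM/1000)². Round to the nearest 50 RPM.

r = 21.4 / 2 = 10.7 cm
Current RCF = 11.18 × 10.7 × (20.21)² = 11.18 × 10.7 × 408.4441 ≈ 48,860.5 × g
Target RCF = 48,860.5 − 23,500 = 25,360.5 × g
(N/1000)² = 25,360.5 / 119.626 = 211.9982
N = 1000 × √211.9982 ≈ 14,560.2

14550 RPM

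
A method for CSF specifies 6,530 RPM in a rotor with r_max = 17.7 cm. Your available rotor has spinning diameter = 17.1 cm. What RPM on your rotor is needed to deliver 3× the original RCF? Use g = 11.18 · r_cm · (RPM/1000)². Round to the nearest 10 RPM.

RCF_original = 11.18 × 17.7 × (6.53)² = 11.18 × 17.7 × 42.6409 ≈ 8,438 × g
Target RCF = 3 × 8,438 ≈ 25,314 × g
Your rotor: r = 17.1 / 2 = 8.55 cm
25,314 = 11.18 × 8.55 × (N/1000)²
(N/1000)² = 25,314 / 95.589 = 264.8213
N = 1000 × √264.8213 ≈ 16,273.3

16270 RPM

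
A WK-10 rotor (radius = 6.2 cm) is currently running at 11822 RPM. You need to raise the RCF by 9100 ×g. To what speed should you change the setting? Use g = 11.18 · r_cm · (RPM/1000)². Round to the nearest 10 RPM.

16460 RPM

Current RCF = 11.18 × 6.2 × (11.822)² = 11.18 × 6.2 × 139.759684 ≈ 9,687.6 × g
Target RCF = 9,687.6 + 9,100 = 18,787.6 × g
(N/1000)² = 18,787.6 / 69.316 = 271.0428
N = 1000 × √271.0428 ≈ 16,463.4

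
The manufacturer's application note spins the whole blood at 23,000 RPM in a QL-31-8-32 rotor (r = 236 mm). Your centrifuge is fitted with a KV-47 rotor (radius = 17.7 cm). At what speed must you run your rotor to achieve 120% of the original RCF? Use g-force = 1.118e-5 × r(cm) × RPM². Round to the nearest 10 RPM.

≈ 29090 RPM

Original rotor: r = 236 mm = 23.6 cm
RCF_original = 1.118 × 10⁻⁵ × 23.6 × (23000)² = 1.118 × 10⁻⁵ × 23.6 × 529,000,000 ≈ 139,575.6 × g
Target RCF = 1.2 × 139,575.6 ≈ 167,490.7 × g
167,490.7 = 1.118 × 10⁻⁵ × 17.7 × N²
N² = 167,490.7 / (19.7886 × 10⁻⁵) = 846,399,947
N ≈ √846,399,947 ≈ 29,093.0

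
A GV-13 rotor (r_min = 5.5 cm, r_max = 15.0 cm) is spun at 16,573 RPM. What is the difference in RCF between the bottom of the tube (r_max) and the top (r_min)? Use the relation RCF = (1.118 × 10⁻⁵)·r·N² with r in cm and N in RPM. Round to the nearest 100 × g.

ΔRCF = 1.118 × 10⁻⁵ × (r_max − r_min) × N² = 1.118 × 10⁻⁵ × 9.5 × 274,664,329 ≈ 29,172.1

29200 × g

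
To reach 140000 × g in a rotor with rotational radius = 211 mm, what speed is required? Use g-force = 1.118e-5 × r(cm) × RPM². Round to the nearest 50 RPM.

r = 211 mm = 21.1 cm
140,000 = 1.118 × 10⁻⁵ × 21.1 × N²
N² = 140,000 / (23.5898 × 10⁻⁵) = 593,476,842
N ≈ √593,476,842 ≈ 24,361.4

≈ 24350 RPM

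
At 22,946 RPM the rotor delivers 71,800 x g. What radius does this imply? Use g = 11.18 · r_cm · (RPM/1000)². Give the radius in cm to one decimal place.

71800 = 11.18 × r × (22.946)²
r = 71800 / (11.18 × 526.518916) = 71800 / 5886.481 ≈ 12.197 cm

≈ 12.2 cm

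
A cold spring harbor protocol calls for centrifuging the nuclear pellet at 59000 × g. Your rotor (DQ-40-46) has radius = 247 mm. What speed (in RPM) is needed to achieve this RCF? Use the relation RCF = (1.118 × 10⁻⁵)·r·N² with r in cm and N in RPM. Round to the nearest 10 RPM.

≈ 14620 RPM

r = 247 mm = 24.7 cm
RCF = 1.118 × 10⁻⁵ × r × N²
59,000 = 1.118 × 10⁻⁵ × 24.7 × N²
N² = 59,000 / (27.6146 × 10⁻⁵) = 213,655,095
N ≈ √213,655,095 ≈ 14,616.9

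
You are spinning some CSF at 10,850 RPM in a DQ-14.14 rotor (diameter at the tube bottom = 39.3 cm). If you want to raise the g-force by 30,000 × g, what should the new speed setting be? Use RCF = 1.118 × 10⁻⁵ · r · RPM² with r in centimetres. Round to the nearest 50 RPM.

≈ 15950 RPM

r = 39.3 / 2 = 19.65 cm
Current RCF = 1.118 × 10⁻⁵ × 19.65 × (10850)² = 1.118 × 10⁻⁵ × 19.65 × 117,722,500 ≈ 25,862.1 × g
Target RCF = 25,862.1 + 30,000 = 55,862.1 × g
N² = 55,862.1 / (21.9687 × 10⁻⁵) = 254,280,408
N ≈ √254,280,408 ≈ 15,946.2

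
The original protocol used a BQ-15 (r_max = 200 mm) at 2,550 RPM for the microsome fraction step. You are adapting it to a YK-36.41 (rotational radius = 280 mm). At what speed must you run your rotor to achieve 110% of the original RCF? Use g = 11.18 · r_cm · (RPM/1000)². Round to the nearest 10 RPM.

2260 RPM

Original rotor: r = 200 mm = 20.0 cm
RCF_original = 11.18 × 20 × (2.55)² = 11.18 × 20 × 6.5025 ≈ 1,454 × g
Target RCF = 1.1 × 1,454 ≈ 1,599.4 × g
Your rotor: r = 280 mm = 28.0 cm
1,599.4 = 11.18 × 28 × (N/1000)²
(N/1000)² = 1,599.4 / 313.04 = 5.109251
N = 1000 × √5.109251 ≈ 2,260.4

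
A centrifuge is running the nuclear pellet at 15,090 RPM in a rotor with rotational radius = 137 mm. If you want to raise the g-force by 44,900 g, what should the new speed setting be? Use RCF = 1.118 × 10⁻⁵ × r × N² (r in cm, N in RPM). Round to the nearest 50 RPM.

N₂ ≈ 22800 RPM

r = 137 mm = 13.7 cm
Current RCF = 1.118 × 10⁻⁵ × 13.7 × (15090)² = 1.118 × 10⁻⁵ × 13.7 × 227,708,100 ≈ 34,877.1 × g
Target RCF = 34,877.1 + 44,900 = 79,777.1 × g
N² = 79,777.1 / (15.3166 × 10⁻⁵) = 520,853,845
N ≈ √520,853,845 ≈ 22,822.2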